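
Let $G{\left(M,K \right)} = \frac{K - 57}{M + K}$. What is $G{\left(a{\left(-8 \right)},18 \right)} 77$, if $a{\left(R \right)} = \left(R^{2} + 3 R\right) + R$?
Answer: $- \frac{3003}{50} \approx -60.06$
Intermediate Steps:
$a{\left(R \right)} = R^{2} + 4 R$
$G{\left(M,K \right)} = \frac{-57 + K}{K + M}$
$G{\left(a{\left(-8 \right)},18 \right)} 77 = \frac{-57 + 18}{18 - 8 \left(4 - 8\right)} 77 = \frac{1}{18 - -32} \left(-39\right) 77 = \frac{1}{18 + 32} \left(-39\right) 77 = \frac{1}{50} \left(-39\right) 77 = \left(- \frac{39}{50}\right) 77 = - \frac{3003}{50}$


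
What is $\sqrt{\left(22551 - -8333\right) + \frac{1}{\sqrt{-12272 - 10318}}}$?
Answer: $\frac{\sqrt{1751150595600 - 7530 i \sqrt{2510}}}{7530} \approx 175.74 - 1.893 \cdot 10^{-5} i$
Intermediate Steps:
$\sqrt{\left(22551 - -8333\right) + \frac{1}{\sqrt{-12272 - 10318}}} = \sqrt{\left(22551 + 8333\right) + \frac{1}{\sqrt{-22590}}} = \sqrt{30884 + \frac{1}{3 i \sqrt{2510}}} = \sqrt{30884 - \frac{i \sqrt{2510}}{7530}}$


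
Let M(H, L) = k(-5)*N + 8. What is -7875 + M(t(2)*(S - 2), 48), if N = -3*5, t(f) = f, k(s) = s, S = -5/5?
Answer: -7792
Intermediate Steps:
S = -1 (S = -5*⅕ = -1)
N = -15
M(H, L) = 83 (M(H, L) = -5*(-15) + 8 = 75 + 8 = 83)
-7875 + M(t(2)*(S - 2), 48) = -7875 + 83 = -7792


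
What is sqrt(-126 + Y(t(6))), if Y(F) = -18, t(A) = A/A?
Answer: 12*I ≈ 12.0*I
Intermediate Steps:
t(A) = 1
sqrt(-126 + Y(t(6))) = sqrt(-126 - 18) = sqrt(-144) = 12*I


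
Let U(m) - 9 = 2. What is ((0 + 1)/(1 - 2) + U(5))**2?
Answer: 100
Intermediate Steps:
U(m) = 11 (U(m) = 9 + 2 = 11)
((0 + 1)/(1 - 2) + U(5))**2 = ((0 + 1)/(1 - 2) + 11)**2 = (1/(-1) + 11)**2 = (1*(-1) + 11)**2 = (-1 + 11)**2 = 10**2 = 100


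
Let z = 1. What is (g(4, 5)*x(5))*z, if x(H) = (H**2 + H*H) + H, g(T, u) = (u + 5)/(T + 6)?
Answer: 55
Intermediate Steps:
g(T, u) = (5 + u)/(6 + T)
x(H) = H + 2*H**2 (x(H) = (H**2 + H**2) + H = 2*H**2 + H = H + 2*H**2)
(g(4, 5)*x(5))*z = (((5 + 5)/(6 + 4))*(5*(1 + 2*5)))*1 = ((10/10)*(5*(1 + 10)))*1 = (((1/10)*10)*(5*11))*1 = (1*55)*1 = 55*1 = 55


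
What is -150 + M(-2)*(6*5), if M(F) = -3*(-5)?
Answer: 300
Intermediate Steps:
M(F) = 15
-150 + M(-2)*(6*5) = -150 + 15*(6*5) = -150 + 15*30 = -150 + 450 = 300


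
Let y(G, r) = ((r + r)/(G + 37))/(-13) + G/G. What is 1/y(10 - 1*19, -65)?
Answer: 14/19 ≈ 0.73684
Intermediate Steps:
y(G, r) = 1 - 2*r/(13*(37 + G)) (y(G, r) = ((2*r)/(37 + G))*(-1/13) + 1 = (2*r/(37 + G))*(-1/13) + 1 = -2*r/(13*(37 + G)) + 1 = 1 - 2*r/(13*(37 + G)))
1/y(10 - 1*19, -65) = 1/((37 + (10 - 1*19) - 2/13*(-65))/(37 + (10 - 1*19))) = 1/((37 + (10 - 19) + 10)/(37 + (10 - 19))) = 1/((37 - 9 + 10)/(37 - 9)) = 1/(38/28) = 1/((1/28)*38) = 1/(19/14) = 14/19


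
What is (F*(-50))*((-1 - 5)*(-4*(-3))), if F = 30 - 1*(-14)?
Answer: 158400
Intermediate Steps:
F = 44 (F = 30 + 14 = 44)
(F*(-50))*((-1 - 5)*(-4*(-3))) = (44*(-50))*((-1 - 5)*(-4*(-3))) = -(-13200)*12 = -2200*(-72) = 158400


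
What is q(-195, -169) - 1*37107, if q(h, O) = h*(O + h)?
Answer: 33873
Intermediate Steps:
q(-195, -169) - 1*37107 = -195*(-169 - 195) - 1*37107 = -195*(-364) - 37107 = 70980 - 37107 = 33873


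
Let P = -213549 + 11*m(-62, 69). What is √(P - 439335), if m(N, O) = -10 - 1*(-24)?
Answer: I*√652730 ≈ 807.92*I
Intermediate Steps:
m(N, O) = 14 (m(N, O) = -10 + 24 = 14)
P = -213395 (P = -213549 + 11*14 = -213549 + 154 = -213395)
√(P - 439335) = √(-213395 - 439335) = √(-652730) = I*√652730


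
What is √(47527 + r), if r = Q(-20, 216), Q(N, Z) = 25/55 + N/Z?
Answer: √1863262698/198 ≈ 218.01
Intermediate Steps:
Q(N, Z) = 5/11 + N/Z (Q(N, Z) = 25*(1/55) + N/Z = 5/11 + N/Z)
r = 215/594 (r = 5/11 - 20/216 = 5/11 - 20*1/216 = 5/11 - 5/54 = 215/594 ≈ 0.36195)
√(47527 + r) = √(47527 + 215/594) = √(28231253/594) = √1863262698/198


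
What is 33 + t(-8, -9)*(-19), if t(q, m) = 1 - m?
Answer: -157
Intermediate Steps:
33 + t(-8, -9)*(-19) = 33 + (1 - 1*(-9))*(-19) = 33 + (1 + 9)*(-19) = 33 + 10*(-19) = 33 - 190 = -157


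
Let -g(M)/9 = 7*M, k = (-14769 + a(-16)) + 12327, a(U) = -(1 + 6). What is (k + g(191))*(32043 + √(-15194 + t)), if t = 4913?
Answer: -464046726 - 14482*I*√10281 ≈ -4.6405e+8 - 1.4684e+6*I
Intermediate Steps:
a(U) = -7 (a(U) = -1*7 = -7)
k = -2449 (k = (-14769 - 7) + 12327 = -14776 + 12327 = -2449)
g(M) = -63*M
(k + g(191))*(32043 + √(-15194 + t)) = (-2449 - 63*191)*(32043 + √(-15194 + 4913)) = (-2449 - 12033)*(32043 + √(-10281)) = -14482*(32043 + I*√10281) = -464046726 - 14482*I*√10281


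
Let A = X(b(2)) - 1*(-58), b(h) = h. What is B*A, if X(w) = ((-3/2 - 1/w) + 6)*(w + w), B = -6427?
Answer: -475598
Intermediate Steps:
X(w) = 2*w*(9/2 - 1/w) (X(w) = ((-3*½ - 1/w) + 6)*(2*w) = ((-3/2 - 1/w) + 6)*(2*w) = (9/2 - 1/w)*(2*w) = 2*w*(9/2 - 1/w))
A = 74 (A = (-2 + 9*2) - 1*(-58) = (-2 + 18) + 58 = 16 + 58 = 74)
B*A = -6427*74 = -475598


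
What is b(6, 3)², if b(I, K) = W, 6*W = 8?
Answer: 16/9 ≈ 1.7778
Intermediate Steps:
W = 4/3 (W = (⅙)*8 = 4/3 ≈ 1.3333)
b(I, K) = 4/3
b(6, 3)² = (4/3)² = 16/9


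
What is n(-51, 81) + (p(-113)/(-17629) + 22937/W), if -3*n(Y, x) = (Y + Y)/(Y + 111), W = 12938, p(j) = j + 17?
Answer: 4011345166/1710630015 ≈ 2.3450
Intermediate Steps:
p(j) = 17 + j
n(Y, x) = -2*Y/(3*(111 + Y)) (n(Y, x) = -(Y + Y)/(3*(Y + 111)) = -2*Y/(3*(111 + Y)))
n(-51, 81) + (p(-113)/(-17629) + 22937/W) = -2*(-51)/(333 + 3*(-51)) + ((17 - 113)/(-17629) + 22937/12938) = -2*(-51)/(333 - 153) + (-96*(-1/17629) + 22937*(1/12938)) = -2*(-51)/180 + (96/17629 + 22937/12938) = -2*(-51)*1/180 + 405598421/228084002 = 17/30 + 405598421/228084002 = 4011345166/1710630015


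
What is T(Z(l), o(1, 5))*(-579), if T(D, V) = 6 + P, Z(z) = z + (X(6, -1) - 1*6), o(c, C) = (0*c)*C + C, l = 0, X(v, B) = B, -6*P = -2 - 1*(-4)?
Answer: -3281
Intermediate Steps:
P = -⅓ (P = -(-2 - 1*(-4))/6 = -(-2 + 4)/6 = -⅙*2 = -⅓ ≈ -0.33333)
o(c, C) = C (o(c, C) = 0*C + C = 0 + C = C)
Z(z) = -7 + z (Z(z) = z + (-1 - 1*6) = z + (-1 - 6) = z - 7 = -7 + z)
T(D, V) = 17/3 (T(D, V) = 6 - ⅓ = 17/3)
T(Z(l), o(1, 5))*(-579) = (17/3)*(-579) = -3281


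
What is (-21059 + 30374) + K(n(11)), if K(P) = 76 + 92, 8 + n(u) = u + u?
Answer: 9483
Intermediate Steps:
n(u) = -8 + 2*u (n(u) = -8 + (u + u) = -8 + 2*u)
K(P) = 168
(-21059 + 30374) + K(n(11)) = (-21059 + 30374) + 168 = 9315 + 168 = 9483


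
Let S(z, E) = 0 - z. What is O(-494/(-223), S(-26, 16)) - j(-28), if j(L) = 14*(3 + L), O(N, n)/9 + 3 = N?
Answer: 76475/223 ≈ 342.94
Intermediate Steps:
S(z, E) = -z
O(N, n) = -27 + 9*N
j(L) = 42 + 14*L
O(-494/(-223), S(-26, 16)) - j(-28) = (-27 + 9*(-494/(-223))) - (42 + 14*(-28)) = (-27 + 9*(-494*(-1/223))) - (42 - 392) = (-27 + 9*(494/223)) - 1*(-350) = (-27 + 4446/223) + 350 = -1575/223 + 350 = 76475/223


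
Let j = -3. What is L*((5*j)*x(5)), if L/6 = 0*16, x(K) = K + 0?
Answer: 0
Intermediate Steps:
x(K) = K
L = 0 (L = 6*(0*16) = 6*0 = 0)
L*((5*j)*x(5)) = 0*((5*(-3))*5) = 0*(-15*5) = 0*(-75) = 0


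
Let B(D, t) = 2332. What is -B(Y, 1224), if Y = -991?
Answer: -2332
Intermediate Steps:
-B(Y, 1224) = -1*2332 = -2332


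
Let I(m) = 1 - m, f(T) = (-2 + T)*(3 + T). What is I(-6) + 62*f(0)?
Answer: -365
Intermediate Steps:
I(-6) + 62*f(0) = (1 - 1*(-6)) + 62*(-6 + 0 + 0²) = (1 + 6) + 62*(-6 + 0 + 0) = 7 + 62*(-6) = 7 - 372 = -365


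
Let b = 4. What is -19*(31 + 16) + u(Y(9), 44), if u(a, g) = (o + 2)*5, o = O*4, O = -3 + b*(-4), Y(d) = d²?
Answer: -1263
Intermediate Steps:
O = -19 (O = -3 + 4*(-4) = -3 - 16 = -19)
o = -76 (o = -19*4 = -76)
u(a, g) = -370 (u(a, g) = (-76 + 2)*5 = -74*5 = -370)
-19*(31 + 16) + u(Y(9), 44) = -19*(31 + 16) - 370 = -19*47 - 370 = -893 - 370 = -1263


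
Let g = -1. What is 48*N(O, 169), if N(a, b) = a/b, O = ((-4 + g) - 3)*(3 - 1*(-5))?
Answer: -3072/169 ≈ -18.178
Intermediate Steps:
O = -64 (O = ((-4 - 1) - 3)*(3 - 1*(-5)) = (-5 - 3)*(3 + 5) = -8*8 = -64)
48*N(O, 169) = 48*(-64/169) = -3072/169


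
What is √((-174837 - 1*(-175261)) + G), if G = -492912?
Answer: 2*I*√123122 ≈ 701.78*I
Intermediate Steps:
√((-174837 - 1*(-175261)) + G) = √((-174837 - 1*(-175261)) - 492912) = √((-174837 + 175261) - 492912) = √(424 - 492912) = √(-492488) = 2*I*√123122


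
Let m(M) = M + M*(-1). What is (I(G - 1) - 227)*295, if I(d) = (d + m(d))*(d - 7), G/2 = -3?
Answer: -38055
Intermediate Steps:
G = -6 (G = 2*(-3) = -6)
m(M) = 0 (m(M) = M - M = 0)
I(d) = d*(-7 + d) (I(d) = (d + 0)*(d - 7) = d*(-7 + d))
(I(G - 1) - 227)*295 = ((-6 - 1)*(-7 + (-6 - 1)) - 227)*295 = (-7*(-7 - 7) - 227)*295 = (-7*(-14) - 227)*295 = (98 - 227)*295 = -129*295 = -38055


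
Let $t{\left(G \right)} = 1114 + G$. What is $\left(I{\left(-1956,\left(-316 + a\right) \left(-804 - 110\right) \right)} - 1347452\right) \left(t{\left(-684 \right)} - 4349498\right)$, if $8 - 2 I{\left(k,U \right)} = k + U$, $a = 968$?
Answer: $4560023892408$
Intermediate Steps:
$I{\left(k,U \right)} = 4 - \frac{U}{2} - \frac{k}{2}$ ($I{\left(k,U \right)} = 4 - \frac{k + U}{2} = 4 - \frac{U + k}{2} = 4 - \left(\frac{U}{2} + \frac{k}{2}\right) = 4 - \frac{U}{2} - \frac{k}{2}$)
$\left(I{\left(-1956,\left(-316 + a\right) \left(-804 - 110\right) \right)} - 1347452\right) \left(t{\left(-684 \right)} - 4349498\right) = \left(\left(4 - \frac{\left(-316 + 968\right) \left(-804 - 110\right)}{2} - -978\right) - 1347452\right) \left(\left(1114 - 684\right) - 4349498\right) = \left(\left(4 - \frac{652 \left(-914\right)}{2} + 978\right) - 1347452\right) \left(430 - 4349498\right) = \left(\left(4 - -297964 + 978\right) - 1347452\right) \left(-4349068\right) = \left(\left(4 + 297964 + 978\right) - 1347452\right) \left(-4349068\right) = \left(298946 - 1347452\right) \left(-4349068\right) = \left(-1048506\right) \left(-4349068\right) = 4560023892408$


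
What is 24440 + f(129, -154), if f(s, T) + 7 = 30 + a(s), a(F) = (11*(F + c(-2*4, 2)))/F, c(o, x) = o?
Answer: 3157058/129 ≈ 24473.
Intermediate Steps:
a(F) = (-88 + 11*F)/F (a(F) = (11*(F - 2*4))/F = (11*(F - 8))/F = (11*(-8 + F))/F = (-88 + 11*F)/F)
f(s, T) = 34 - 88/s (f(s, T) = -7 + (30 + (11 - 88/s)) = -7 + (41 - 88/s) = 34 - 88/s)
24440 + f(129, -154) = 24440 + (34 - 88/129) = 24440 + 4298/129 = 3157058/129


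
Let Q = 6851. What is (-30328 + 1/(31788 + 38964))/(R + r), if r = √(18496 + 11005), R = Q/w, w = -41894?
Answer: -61586892022354907/366335259778049232 - 188302529147900779*√29501/183167629889024616 ≈ -176.74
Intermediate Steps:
R = -6851/41894 (R = 6851/(-41894) = 6851*(-1/41894) = -6851/41894 ≈ -0.16353)
r = √29501 ≈ 171.76
(-30328 + 1/(31788 + 38964))/(R + r) = (-30328 + 1/(31788 + 38964))/(-6851/41894 + √29501) = (-30328 + 1/70752)/(-6851/41894 + √29501) = -2145766655/(70752*(-6851/41894 + √29501))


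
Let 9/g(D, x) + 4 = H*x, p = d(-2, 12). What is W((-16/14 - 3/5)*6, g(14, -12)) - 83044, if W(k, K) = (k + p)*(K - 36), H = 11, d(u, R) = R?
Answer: -39555431/476 ≈ -83100.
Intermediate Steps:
p = 12
g(D, x) = 9/(-4 + 11*x)
W(k, K) = (-36 + K)*(12 + k) (W(k, K) = (k + 12)*(K - 36) = (12 + k)*(-36 + K) = (-36 + K)*(12 + k))
W((-16/14 - 3/5)*6, g(14, -12)) - 83044 = (-432 - 36*(-16/14 - 3/5)*6 + 12*(9/(-4 + 11*(-12))) + (9/(-4 + 11*(-12)))*((-16/14 - 3/5)*6)) - 83044 = (-432 - 36*(-16*1/14 - 3*⅕)*6 + 12*(9/(-4 - 132)) + (9/(-4 - 132))*((-16*1/14 - 3*⅕)*6)) - 83044 = (-432 - 36*(-8/7 - ⅗)*6 + 12*(9/(-136)) + (9/(-136))*((-8/7 - ⅗)*6)) - 83044 = (-432 - (-2196)*6/35 + 12*(9*(-1/136)) + (9*(-1/136))*(-61/35*6)) - 83044 = (-432 - 36*(-366/35) + 12*(-9/136) - 9/136*(-366/35)) - 83044 = (-432 + 13176/35 - 27/34 + 1647/2380) - 83044 = -26487/476 - 83044 = -39555431/476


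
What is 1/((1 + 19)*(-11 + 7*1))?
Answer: -1/80 ≈ -0.012500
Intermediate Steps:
1/((1 + 19)*(-11 + 7*1)) = 1/(20*(-11 + 7)) = (1/20)/(-4) = (1/20)*(-¼) = -1/80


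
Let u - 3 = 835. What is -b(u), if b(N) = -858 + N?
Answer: 20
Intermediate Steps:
u = 838 (u = 3 + 835 = 838)
-b(u) = -(-858 + 838) = -1*(-20) = 20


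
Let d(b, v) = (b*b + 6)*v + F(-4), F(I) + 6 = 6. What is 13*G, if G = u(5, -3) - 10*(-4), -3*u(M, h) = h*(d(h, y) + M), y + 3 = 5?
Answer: 975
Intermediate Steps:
y = 2 (y = -3 + 5 = 2)
F(I) = 0 (F(I) = -6 + 6 = 0)
d(b, v) = v*(6 + b²) (d(b, v) = (b*b + 6)*v + 0 = (b² + 6)*v + 0 = (6 + b²)*v + 0 = v*(6 + b²) + 0 = v*(6 + b²))
u(M, h) = -h*(12 + M + 2*h²)/3 (u(M, h) = -h*(2*(6 + h²) + M)/3 = -h*((12 + 2*h²) + M)/3 = -h*(12 + M + 2*h²)/3)
G = 75 (G = -⅓*(-3)*(12 + 5 + 2*(-3)²) - 10*(-4) = -⅓*(-3)*(12 + 5 + 2*9) + 40 = -⅓*(-3)*(12 + 5 + 18) + 40 = -⅓*(-3)*35 + 40 = 35 + 40 = 75)
13*G = 13*75 = 975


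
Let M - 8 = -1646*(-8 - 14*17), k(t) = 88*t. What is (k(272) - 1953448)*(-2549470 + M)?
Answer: 4137927241552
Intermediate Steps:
M = 404924 (M = 8 - 1646*(-8 - 14*17) = 8 - 1646*(-8 - 238) = 8 - 1646*(-246) = 8 + 404916 = 404924)
(k(272) - 1953448)*(-2549470 + M) = (88*272 - 1953448)*(-2549470 + 404924) = (23936 - 1953448)*(-2144546) = -1929512*(-2144546) = 4137927241552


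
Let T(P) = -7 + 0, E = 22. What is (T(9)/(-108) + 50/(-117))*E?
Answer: -5599/702 ≈ -7.9758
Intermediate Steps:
T(P) = -7
(T(9)/(-108) + 50/(-117))*E = (-7/(-108) + 50/(-117))*22 = (-7*(-1/108) + 50*(-1/117))*22 = (7/108 - 50/117)*22 = -509/1404*22 = -5599/702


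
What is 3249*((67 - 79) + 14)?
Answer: 6498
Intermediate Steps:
3249*((67 - 79) + 14) = 3249*(-12 + 14) = 3249*2 = 6498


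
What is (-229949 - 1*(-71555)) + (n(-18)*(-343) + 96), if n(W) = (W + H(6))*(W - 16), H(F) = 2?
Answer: -344890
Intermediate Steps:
n(W) = (-16 + W)*(2 + W) (n(W) = (W + 2)*(W - 16) = (2 + W)*(-16 + W) = (-16 + W)*(2 + W))
(-229949 - 1*(-71555)) + (n(-18)*(-343) + 96) = (-229949 - 1*(-71555)) + ((-32 + (-18)² - 14*(-18))*(-343) + 96) = (-229949 + 71555) + ((-32 + 324 + 252)*(-343) + 96) = -158394 + (544*(-343) + 96) = -158394 + (-186592 + 96) = -158394 - 186496 = -344890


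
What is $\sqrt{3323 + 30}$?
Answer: $\sqrt{3353} \approx 57.905$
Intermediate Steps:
$\sqrt{3323 + 30} = \sqrt{3353}$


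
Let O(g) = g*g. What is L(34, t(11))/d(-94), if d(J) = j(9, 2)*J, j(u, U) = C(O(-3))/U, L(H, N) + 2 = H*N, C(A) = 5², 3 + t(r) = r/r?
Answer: 14/235 ≈ 0.059574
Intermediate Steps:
t(r) = -2 (t(r) = -3 + r/r = -3 + 1 = -2)
O(g) = g²
C(A) = 25
L(H, N) = -2 + H*N
j(u, U) = 25/U
d(J) = 25*J/2 (d(J) = (25/2)*J = (25*(½))*J = 25*J/2)
L(34, t(11))/d(-94) = (-2 + 34*(-2))/(((25/2)*(-94))) = (-2 - 68)/(-1175) = -70*(-1/1175) = 14/235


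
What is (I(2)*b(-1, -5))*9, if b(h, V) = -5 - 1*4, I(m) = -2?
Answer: 162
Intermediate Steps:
b(h, V) = -9 (b(h, V) = -5 - 4 = -9)
(I(2)*b(-1, -5))*9 = -2*(-9)*9 = 18*9 = 162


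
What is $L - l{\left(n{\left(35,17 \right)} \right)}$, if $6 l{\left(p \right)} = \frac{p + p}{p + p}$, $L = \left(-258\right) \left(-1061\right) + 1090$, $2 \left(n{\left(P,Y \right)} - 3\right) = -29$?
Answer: $\frac{1648967}{6} \approx 2.7483 \cdot 10^{5}$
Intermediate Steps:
$n{\left(P,Y \right)} = - \frac{23}{2}$ ($n{\left(P,Y \right)} = 3 + \frac{1}{2} \left(-29\right) = 3 - \frac{29}{2} = - \frac{23}{2}$)
$L = 274828$ ($L = 273738 + 1090 = 274828$)
$l{\left(p \right)} = \frac{1}{6}$ ($l{\left(p \right)} = \frac{\left(p + p\right) \frac{1}{p + p}}{6} = \frac{2 p \frac{1}{2 p}}{6} = \frac{1}{6} \cdot 1 = \frac{1}{6}$)
$L - l{\left(n{\left(35,17 \right)} \right)} = 274828 - \frac{1}{6} = \frac{1648967}{6}$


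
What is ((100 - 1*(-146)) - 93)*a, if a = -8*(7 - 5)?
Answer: -2448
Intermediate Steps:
a = -16 (a = -8*2 = -16)
((100 - 1*(-146)) - 93)*a = ((100 - 1*(-146)) - 93)*(-16) = ((100 + 146) - 93)*(-16) = (246 - 93)*(-16) = 153*(-16) = -2448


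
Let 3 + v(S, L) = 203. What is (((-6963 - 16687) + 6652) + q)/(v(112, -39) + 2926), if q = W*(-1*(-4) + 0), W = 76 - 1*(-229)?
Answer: -7889/1563 ≈ -5.0473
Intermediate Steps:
v(S, L) = 200 (v(S, L) = -3 + 203 = 200)
W = 305 (W = 76 + 229 = 305)
q = 1220 (q = 305*(-1*(-4) + 0) = 305*(4 + 0) = 305*4 = 1220)
(((-6963 - 16687) + 6652) + q)/(v(112, -39) + 2926) = (((-6963 - 16687) + 6652) + 1220)/(200 + 2926) = ((-23650 + 6652) + 1220)/3126 = (-16998 + 1220)*(1/3126) = -15778*1/3126 = -7889/1563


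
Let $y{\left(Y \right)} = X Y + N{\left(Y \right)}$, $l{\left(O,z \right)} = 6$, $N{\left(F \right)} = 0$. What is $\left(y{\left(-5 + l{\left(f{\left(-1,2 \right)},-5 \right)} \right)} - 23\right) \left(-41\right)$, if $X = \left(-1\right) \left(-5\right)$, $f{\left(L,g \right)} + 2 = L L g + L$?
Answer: $738$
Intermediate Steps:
$f{\left(L,g \right)} = -2 + L + g L^{2}$ ($f{\left(L,g \right)} = -2 + \left(L L g + L\right) = -2 + \left(L^{2} g + L\right) = -2 + \left(g L^{2} + L\right) = -2 + \left(L + g L^{2}\right) = -2 + L + g L^{2}$)
$X = 5$
$y{\left(Y \right)} = 5 Y$ ($y{\left(Y \right)} = 5 Y + 0 = 5 Y$)
$\left(y{\left(-5 + l{\left(f{\left(-1,2 \right)},-5 \right)} \right)} - 23\right) \left(-41\right) = \left(5 \left(-5 + 6\right) - 23\right) \left(-41\right) = \left(5 \cdot 1 - 23\right) \left(-41\right) = \left(5 - 23\right) \left(-41\right) = \left(-18\right) \left(-41\right) = 738$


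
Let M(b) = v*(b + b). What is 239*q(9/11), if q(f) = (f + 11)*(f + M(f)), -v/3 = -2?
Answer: 3635190/121 ≈ 30043.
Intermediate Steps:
v = 6 (v = -3*(-2) = 6)
M(b) = 12*b (M(b) = 6*(b + b) = 6*(2*b) = 12*b)
q(f) = 13*f*(11 + f) (q(f) = (f + 11)*(f + 12*f) = (11 + f)*(13*f) = 13*f*(11 + f))
239*q(9/11) = 239*(13*(9/11)*(11 + 9/11)) = 239*(13*(9/11)*(130/11)) = 239*(15210/121) = 3635190/121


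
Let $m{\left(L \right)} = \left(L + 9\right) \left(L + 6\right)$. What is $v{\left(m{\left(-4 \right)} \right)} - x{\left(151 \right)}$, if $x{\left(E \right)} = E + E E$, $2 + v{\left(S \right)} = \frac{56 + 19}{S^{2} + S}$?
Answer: $- \frac{504973}{22} \approx -22953.0$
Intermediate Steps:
$m{\left(L \right)} = \left(6 + L\right) \left(9 + L\right)$ ($m{\left(L \right)} = \left(9 + L\right) \left(6 + L\right) = \left(6 + L\right) \left(9 + L\right)$)
$v{\left(S \right)} = -2 + \frac{75}{S + S^{2}}$ ($v{\left(S \right)} = -2 + \frac{56 + 19}{S^{2} + S} = -2 + \frac{75}{S + S^{2}}$)
$x{\left(E \right)} = E + E^{2}$
$v{\left(m{\left(-4 \right)} \right)} - x{\left(151 \right)} = \frac{75 - 2 \left(54 + \left(-4\right)^{2} + 15 \left(-4\right)\right) - 2 \left(54 + \left(-4\right)^{2} + 15 \left(-4\right)\right)^{2}}{\left(54 + \left(-4\right)^{2} + 15 \left(-4\right)\right) \left(1 + \left(54 + \left(-4\right)^{2} + 15 \left(-4\right)\right)\right)} - 151 \left(1 + 151\right) = \frac{75 - 2 \left(54 + 16 - 60\right) - 2 \left(54 + 16 - 60\right)^{2}}{\left(54 + 16 - 60\right) \left(1 + \left(54 + 16 - 60\right)\right)} - 151 \cdot 152 = \frac{75 - 20 - 2 \cdot 10^{2}}{10 \left(1 + 10\right)} - 22952 = \frac{75 - 20 - 200}{10 \cdot 11} - 22952 = \frac{1}{10} \cdot \frac{1}{11} \left(75 - 20 - 200\right) - 22952 = \frac{1}{10} \cdot \frac{1}{11} \left(-145\right) - 22952 = - \frac{29}{22} - 22952 = - \frac{504973}{22}$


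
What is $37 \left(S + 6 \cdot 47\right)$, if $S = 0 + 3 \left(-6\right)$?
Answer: $9768$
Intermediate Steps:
$S = -18$ ($S = 0 - 18 = -18$)
$37 \left(S + 6 \cdot 47\right) = 37 \left(-18 + 6 \cdot 47\right) = 37 \left(-18 + 282\right) = 37 \cdot 264 = 9768$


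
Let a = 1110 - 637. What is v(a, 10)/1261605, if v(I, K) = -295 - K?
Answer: -61/252321 ≈ -0.00024176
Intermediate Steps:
a = 473
v(a, 10)/1261605 = (-295 - 1*10)/1261605 = (-295 - 10)*(1/1261605) = -305*1/1261605 = -61/252321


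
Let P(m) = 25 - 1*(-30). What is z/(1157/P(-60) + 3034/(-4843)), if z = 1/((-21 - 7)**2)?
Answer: 266365/4262201104 ≈ 6.2495e-5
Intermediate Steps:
P(m) = 55 (P(m) = 25 + 30 = 55)
z = 1/784 (z = 1/((-28)**2) = 1/784 ≈ 0.0012755)
z/(1157/P(-60) + 3034/(-4843)) = 1/(784*(1157/55 + 3034/(-4843))) = 1/(784*(1157*(1/55) + 3034*(-1/4843))) = 1/(784*(1157/55 - 3034/4843)) = 1/(784*(5436481/266365)) = (1/784)*(266365/5436481) = 266365/4262201104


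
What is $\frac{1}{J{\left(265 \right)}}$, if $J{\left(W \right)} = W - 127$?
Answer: $\frac{1}{138} \approx 0.0072464$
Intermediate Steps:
$J{\left(W \right)} = -127 + W$ ($J{\left(W \right)} = W - 127 = -127 + W$)
$\frac{1}{J{\left(265 \right)}} = \frac{1}{-127 + 265} = \frac{1}{138}$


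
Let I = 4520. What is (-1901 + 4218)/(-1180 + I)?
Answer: 2317/3340 ≈ 0.69371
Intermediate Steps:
(-1901 + 4218)/(-1180 + I) = (-1901 + 4218)/(-1180 + 4520) = 2317/3340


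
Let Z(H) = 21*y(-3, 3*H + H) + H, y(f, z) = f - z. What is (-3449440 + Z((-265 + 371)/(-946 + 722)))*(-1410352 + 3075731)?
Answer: -643402417941123/112 ≈ -5.7447e+12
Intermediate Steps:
Z(H) = -63 - 83*H (Z(H) = 21*(-3 - (3*H + H)) + H = 21*(-3 - 4*H) + H = (-63 - 84*H) + H = -63 - 83*H)
(-3449440 + Z((-265 + 371)/(-946 + 722)))*(-1410352 + 3075731) = (-3449440 + (-63 - 83*(-265 + 371)/(-946 + 722)))*(-1410352 + 3075731) = (-3449440 + (-63 - 8798/(-224)))*1665379 = (-3449440 + (-63 - 8798*(-1)/224))*1665379 = (-3449440 + (-63 - 83*(-53/112)))*1665379 = (-3449440 + (-63 + 4399/112))*1665379 = (-3449440 - 2657/112)*1665379 = -386339937/112*1665379 = -643402417941123/112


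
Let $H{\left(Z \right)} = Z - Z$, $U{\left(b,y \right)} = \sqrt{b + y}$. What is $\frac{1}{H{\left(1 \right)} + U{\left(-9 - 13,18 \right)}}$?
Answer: $- \frac{i}{2} \approx - 0.5 i$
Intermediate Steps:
$H{\left(Z \right)} = 0$
$\frac{1}{H{\left(1 \right)} + U{\left(-9 - 13,18 \right)}} = \frac{1}{0 + \sqrt{\left(-9 - 13\right) + 18}} = \frac{1}{0 + \sqrt{-22 + 18}} = \frac{1}{0 + \sqrt{-4}} = \frac{1}{0 + 2 i} = \frac{1}{2 i} = - \frac{i}{2}$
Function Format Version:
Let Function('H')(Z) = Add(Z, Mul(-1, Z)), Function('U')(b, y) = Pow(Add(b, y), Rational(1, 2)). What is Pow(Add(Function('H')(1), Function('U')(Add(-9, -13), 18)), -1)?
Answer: Mul(Rational(-1, 2), I) ≈ Mul(-0.50000, I)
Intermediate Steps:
Function('H')(Z) = 0
Pow(Add(Function('H')(1), Function('U')(Add(-9, -13), 18)), -1) = Pow(Add(0, Pow(Add(Add(-9, -13), 18), Rational(1, 2))), -1) = Pow(Add(0, Pow(Add(-22, 18), Rational(1, 2))), -1) = Pow(Add(0, Pow(-4, Rational(1, 2))), -1) = Pow(Add(0, Mul(2, I)), -1) = Pow(Mul(2, I), -1) = Mul(Rational(-1, 2), I)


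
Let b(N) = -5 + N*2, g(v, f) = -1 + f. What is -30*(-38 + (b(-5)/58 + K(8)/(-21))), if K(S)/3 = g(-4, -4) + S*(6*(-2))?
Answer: 145125/203 ≈ 714.90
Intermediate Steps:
b(N) = -5 + 2*N
K(S) = -15 - 36*S (K(S) = 3*((-1 - 4) + S*(6*(-2))) = 3*(-5 + S*(-12)) = 3*(-5 - 12*S) = -15 - 36*S)
-30*(-38 + (b(-5)/58 + K(8)/(-21))) = -30*(-38 + ((-5 + 2*(-5))/58 + (-15 - 36*8)/(-21))) = -30*(-38 + ((-5 - 10)*(1/58) + (-15 - 288)*(-1/21))) = -30*(-38 + (-15*1/58 - 303*(-1/21))) = -30*(-38 + (-15/58 + 101/7)) = -30*(-38 + 5753/406) = -30*(-9675/406) = 145125/203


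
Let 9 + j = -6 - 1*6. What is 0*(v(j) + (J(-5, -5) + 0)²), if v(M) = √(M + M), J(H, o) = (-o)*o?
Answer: 0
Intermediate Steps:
J(H, o) = -o²
j = -21 (j = -9 + (-6 - 1*6) = -9 + (-6 - 6) = -9 - 12 = -21)
v(M) = √2*√M (v(M) = √(2*M) = √2*√M)
0*(v(j) + (J(-5, -5) + 0)²) = 0*(√2*√(-21) + (-1*(-5)² + 0)²) = 0*(√2*(I*√21) + (-1*25 + 0)²) = 0*(I*√42 + (-25 + 0)²) = 0*(I*√42 + (-25)²) = 0*(I*√42 + 625) = 0*(625 + I*√42) = 0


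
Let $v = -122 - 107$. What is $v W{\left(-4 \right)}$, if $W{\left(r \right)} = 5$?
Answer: $-1145$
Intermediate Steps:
$v = -229$
$v W{\left(-4 \right)} = \left(-229\right) 5 = -1145$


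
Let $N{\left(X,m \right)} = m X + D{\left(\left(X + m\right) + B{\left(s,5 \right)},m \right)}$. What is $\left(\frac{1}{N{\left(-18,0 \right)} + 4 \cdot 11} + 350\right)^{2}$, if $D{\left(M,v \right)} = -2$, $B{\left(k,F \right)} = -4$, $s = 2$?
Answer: $\frac{216119401}{1764} \approx 1.2252 \cdot 10^{5}$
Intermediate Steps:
$N{\left(X,m \right)} = -2 + X m$ ($N{\left(X,m \right)} = m X - 2 = X m - 2 = -2 + X m$)
$\left(\frac{1}{N{\left(-18,0 \right)} + 4 \cdot 11} + 350\right)^{2} = \left(\frac{1}{\left(-2 - 0\right) + 4 \cdot 11} + 350\right)^{2} = \left(\frac{1}{\left(-2 + 0\right) + 44} + 350\right)^{2} = \left(\frac{1}{-2 + 44} + 350\right)^{2} = \left(\frac{1}{42} + 350\right)^{2} = \left(\frac{14701}{42}\right)^{2} = \frac{216119401}{1764}$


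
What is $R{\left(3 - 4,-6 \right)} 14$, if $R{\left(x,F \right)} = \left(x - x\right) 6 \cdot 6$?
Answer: $0$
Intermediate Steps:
$R{\left(x,F \right)} = 0$ ($R{\left(x,F \right)} = 0 \cdot 6 \cdot 6 = 0 \cdot 6 = 0$)
$R{\left(3 - 4,-6 \right)} 14 = 0 \cdot 14 = 0$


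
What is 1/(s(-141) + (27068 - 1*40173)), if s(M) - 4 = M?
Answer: -1/13242 ≈ -7.5517e-5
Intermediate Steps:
s(M) = 4 + M
1/(s(-141) + (27068 - 1*40173)) = 1/((4 - 141) + (27068 - 1*40173)) = 1/(-137 + (27068 - 40173)) = 1/(-137 - 13105) = 1/(-13242) = -1/13242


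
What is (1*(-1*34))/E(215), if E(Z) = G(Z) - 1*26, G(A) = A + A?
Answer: -17/202 ≈ -0.084158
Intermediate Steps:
G(A) = 2*A
E(Z) = -26 + 2*Z (E(Z) = 2*Z - 1*26 = 2*Z - 26 = -26 + 2*Z)
(1*(-1*34))/E(215) = (1*(-1*34))/(-26 + 2*215) = (1*(-34))/(-26 + 430) = -34/404 = -34*1/404 = -17/202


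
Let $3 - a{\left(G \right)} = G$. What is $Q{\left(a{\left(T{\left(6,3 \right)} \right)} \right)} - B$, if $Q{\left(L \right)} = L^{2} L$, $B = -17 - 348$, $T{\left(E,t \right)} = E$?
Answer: $338$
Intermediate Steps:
$B = -365$ ($B = -17 - 348 = -365$)
$a{\left(G \right)} = 3 - G$
$Q{\left(L \right)} = L^{3}$
$Q{\left(a{\left(T{\left(6,3 \right)} \right)} \right)} - B = \left(3 - 6\right)^{3} - -365 = \left(3 - 6\right)^{3} + 365 = \left(-3\right)^{3} + 365 = -27 + 365 = 338$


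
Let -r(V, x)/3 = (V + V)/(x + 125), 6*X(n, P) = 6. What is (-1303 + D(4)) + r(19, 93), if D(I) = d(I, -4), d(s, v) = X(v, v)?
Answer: -141975/109 ≈ -1302.5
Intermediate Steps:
X(n, P) = 1 (X(n, P) = (⅙)*6 = 1)
d(s, v) = 1
D(I) = 1
r(V, x) = -6*V/(125 + x) (r(V, x) = -3*(V + V)/(x + 125) = -3*2*V/(125 + x) = -6*V/(125 + x))
(-1303 + D(4)) + r(19, 93) = (-1303 + 1) - 6*19/(125 + 93) = -1302 - 6*19/218 = -1302 - 6*19*1/218 = -1302 - 57/109 = -141975/109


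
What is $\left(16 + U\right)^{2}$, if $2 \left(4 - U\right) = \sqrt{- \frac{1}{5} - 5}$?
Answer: $\frac{\left(200 - i \sqrt{130}\right)^{2}}{100} \approx 398.7 - 45.607 i$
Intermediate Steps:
$U = 4 - \frac{i \sqrt{130}}{10}$ ($U = 4 - \frac{\sqrt{- \frac{1}{5} - 5}}{2} = 4 - \frac{\sqrt{- \frac{26}{5}}}{2} = 4 - \frac{\frac{1}{5} i \sqrt{130}}{2} = 4 - \frac{i \sqrt{130}}{10} \approx 4.0 - 1.1402 i$)
$\left(16 + U\right)^{2} = \left(16 + \left(4 - \frac{i \sqrt{130}}{10}\right)\right)^{2} = \left(20 - \frac{i \sqrt{130}}{10}\right)^{2}$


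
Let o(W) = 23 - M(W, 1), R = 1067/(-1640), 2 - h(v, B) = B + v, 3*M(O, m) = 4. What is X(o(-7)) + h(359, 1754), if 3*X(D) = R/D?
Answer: -225033667/106600 ≈ -2111.0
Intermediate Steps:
M(O, m) = 4/3 (M(O, m) = (⅓)*4 = 4/3)
h(v, B) = 2 - B - v (h(v, B) = 2 - (B + v) = 2 + (-B - v) = 2 - B - v)
R = -1067/1640 (R = 1067*(-1/1640) = -1067/1640 ≈ -0.65061)
o(W) = 65/3 (o(W) = 23 - 1*4/3 = 23 - 4/3 = 65/3)
X(D) = -1067/(4920*D) (X(D) = (-1067/(1640*D))/3 = -1067/(4920*D))
X(o(-7)) + h(359, 1754) = -1067/(4920*65/3) + (2 - 1*1754 - 1*359) = -1067/4920*3/65 + (2 - 1754 - 359) = -1067/106600 - 2111 = -225033667/106600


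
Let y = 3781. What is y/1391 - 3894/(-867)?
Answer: 2898227/401999 ≈ 7.2095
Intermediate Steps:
y/1391 - 3894/(-867) = 3781/1391 - 3894/(-867) = 3781*(1/1391) - 3894*(-1/867) = 3781/1391 + 1298/289 = 2898227/401999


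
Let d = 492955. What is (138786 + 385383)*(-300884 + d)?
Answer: 100677663999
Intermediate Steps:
(138786 + 385383)*(-300884 + d) = (138786 + 385383)*(-300884 + 492955) = 524169*192071 = 100677663999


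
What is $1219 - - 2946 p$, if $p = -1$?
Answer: $-1727$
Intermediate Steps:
$1219 - - 2946 p = 1219 - \left(-2946\right) \left(-1\right) = 1219 - 2946 = -1727$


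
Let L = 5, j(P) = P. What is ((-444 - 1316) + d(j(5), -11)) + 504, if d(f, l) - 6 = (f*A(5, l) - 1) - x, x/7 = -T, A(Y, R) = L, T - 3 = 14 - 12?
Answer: -1191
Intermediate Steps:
T = 5 (T = 3 + (14 - 12) = 3 + 2 = 5)
A(Y, R) = 5
x = -35 (x = 7*(-1*5) = 7*(-5) = -35)
d(f, l) = 40 + 5*f (d(f, l) = 6 + ((f*5 - 1) - 1*(-35)) = 6 + ((5*f - 1) + 35) = 6 + ((-1 + 5*f) + 35) = 6 + (34 + 5*f) = 40 + 5*f)
((-444 - 1316) + d(j(5), -11)) + 504 = ((-444 - 1316) + (40 + 5*5)) + 504 = (-1760 + (40 + 25)) + 504 = (-1760 + 65) + 504 = -1695 + 504 = -1191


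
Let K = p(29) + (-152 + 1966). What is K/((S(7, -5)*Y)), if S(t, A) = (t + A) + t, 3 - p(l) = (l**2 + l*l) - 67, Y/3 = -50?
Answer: -101/675 ≈ -0.14963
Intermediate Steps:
Y = -150 (Y = 3*(-50) = -150)
p(l) = 70 - 2*l**2 (p(l) = 3 - ((l**2 + l*l) - 67) = 3 - ((l**2 + l**2) - 67) = 3 - (2*l**2 - 67) = 3 - (-67 + 2*l**2) = 3 + (67 - 2*l**2) = 70 - 2*l**2)
K = 202 (K = (70 - 2*29**2) + (-152 + 1966) = (70 - 2*841) + 1814 = (70 - 1682) + 1814 = -1612 + 1814 = 202)
S(t, A) = A + 2*t (S(t, A) = (A + t) + t = A + 2*t)
K/((S(7, -5)*Y)) = 202/(((-5 + 2*7)*(-150))) = 202/(((-5 + 14)*(-150))) = 202/((9*(-150))) = 202/(-1350) = 202*(-1/1350) = -101/675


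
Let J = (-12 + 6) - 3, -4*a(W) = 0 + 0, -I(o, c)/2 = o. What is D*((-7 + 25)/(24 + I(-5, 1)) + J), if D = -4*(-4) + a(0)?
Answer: -2304/17 ≈ -135.53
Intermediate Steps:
I(o, c) = -2*o
a(W) = 0 (a(W) = -(0 + 0)/4 = -1/4*0 = 0)
D = 16 (D = -4*(-4) + 0 = 16 + 0 = 16)
J = -9 (J = -6 - 3 = -9)
D*((-7 + 25)/(24 + I(-5, 1)) + J) = 16*((-7 + 25)/(24 - 2*(-5)) - 9) = 16*(18/(24 + 10) - 9) = 16*(18/34 - 9) = 16*(18*(1/34) - 9) = 16*(9/17 - 9) = 16*(-144/17) = -2304/17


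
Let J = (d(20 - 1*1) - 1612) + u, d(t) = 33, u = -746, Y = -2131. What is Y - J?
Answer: 194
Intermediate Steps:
J = -2325 (J = (33 - 1612) - 746 = -1579 - 746 = -2325)
Y - J = -2131 - 1*(-2325) = -2131 + 2325 = 194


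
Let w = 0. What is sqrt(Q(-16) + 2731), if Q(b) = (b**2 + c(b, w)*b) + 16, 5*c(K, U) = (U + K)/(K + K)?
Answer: sqrt(75035)/5 ≈ 54.785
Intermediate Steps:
c(K, U) = (K + U)/(10*K) (c(K, U) = ((U + K)/(K + K))/5 = ((K + U)/((2*K)))/5 = ((K + U)*(1/(2*K)))/5 = ((K + U)/(2*K))/5 = (K + U)/(10*K))
Q(b) = 16 + b**2 + b/10 (Q(b) = (b**2 + ((b + 0)/(10*b))*b) + 16 = (b**2 + (b/(10*b))*b) + 16 = (b**2 + b/10) + 16 = 16 + b**2 + b/10)
sqrt(Q(-16) + 2731) = sqrt((16 + (-16)**2 + (1/10)*(-16)) + 2731) = sqrt((16 + 256 - 8/5) + 2731) = sqrt(1352/5 + 2731) = sqrt(15007/5) = sqrt(75035)/5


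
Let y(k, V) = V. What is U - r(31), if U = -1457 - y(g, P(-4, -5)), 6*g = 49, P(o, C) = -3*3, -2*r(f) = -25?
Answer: -2921/2 ≈ -1460.5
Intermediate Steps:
r(f) = 25/2 (r(f) = -½*(-25) = 25/2)
P(o, C) = -9
g = 49/6 (g = (⅙)*49 = 49/6 ≈ 8.1667)
U = -1448 (U = -1457 - 1*(-9) = -1457 + 9 = -1448)
U - r(31) = -1448 - 1*25/2 = -1448 - 25/2 = -2921/2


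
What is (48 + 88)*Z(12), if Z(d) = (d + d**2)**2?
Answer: 3309696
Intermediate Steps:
(48 + 88)*Z(12) = (48 + 88)*(12**2*(1 + 12)**2) = 136*(144*13**2) = 136*(144*169) = 136*24336 = 3309696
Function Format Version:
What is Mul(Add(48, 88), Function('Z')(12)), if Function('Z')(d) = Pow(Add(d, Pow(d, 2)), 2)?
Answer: 3309696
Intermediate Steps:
Mul(Add(48, 88), Function('Z')(12)) = Mul(Add(48, 88), Mul(Pow(12, 2), Pow(Add(1, 12), 2))) = Mul(136, Mul(144, Pow(13, 2))) = Mul(136, Mul(144, 169)) = Mul(136, 24336) = 3309696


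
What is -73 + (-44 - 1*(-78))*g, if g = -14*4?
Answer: -1977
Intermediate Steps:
g = -56
-73 + (-44 - 1*(-78))*g = -73 + (-44 - 1*(-78))*(-56) = -73 + (-44 + 78)*(-56) = -73 + 34*(-56) = -73 - 1904 = -1977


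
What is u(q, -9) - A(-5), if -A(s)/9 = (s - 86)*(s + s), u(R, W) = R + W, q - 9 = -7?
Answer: 8183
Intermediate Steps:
q = 2 (q = 9 - 7 = 2)
A(s) = -18*s*(-86 + s) (A(s) = -9*(s - 86)*(s + s) = -9*(-86 + s)*2*s = -18*s*(-86 + s))
u(q, -9) - A(-5) = (2 - 9) - 18*(-5)*(86 - 1*(-5)) = -7 - 18*(-5)*(86 + 5) = -7 - 18*(-5)*91 = -7 - 1*(-8190) = -7 + 8190 = 8183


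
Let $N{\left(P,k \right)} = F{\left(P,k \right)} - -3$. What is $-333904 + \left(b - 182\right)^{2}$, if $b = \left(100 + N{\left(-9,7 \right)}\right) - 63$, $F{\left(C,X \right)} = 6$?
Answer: $-315408$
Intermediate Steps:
$N{\left(P,k \right)} = 9$ ($N{\left(P,k \right)} = 6 - -3 = 6 + 3 = 9$)
$b = 46$ ($b = \left(100 + 9\right) - 63 = 109 - 63 = 46$)
$-333904 + \left(b - 182\right)^{2} = -333904 + \left(46 - 182\right)^{2} = -333904 + \left(-136\right)^{2} = -333904 + 18496 = -315408$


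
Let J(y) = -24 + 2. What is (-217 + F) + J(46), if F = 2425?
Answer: 2186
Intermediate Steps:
J(y) = -22
(-217 + F) + J(46) = (-217 + 2425) - 22 = 2208 - 22 = 2186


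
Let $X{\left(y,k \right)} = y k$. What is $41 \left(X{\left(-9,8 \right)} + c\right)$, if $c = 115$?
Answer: $1763$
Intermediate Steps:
$X{\left(y,k \right)} = k y$
$41 \left(X{\left(-9,8 \right)} + c\right) = 41 \left(8 \left(-9\right) + 115\right) = 41 \left(-72 + 115\right) = 41 \cdot 43 = 1763$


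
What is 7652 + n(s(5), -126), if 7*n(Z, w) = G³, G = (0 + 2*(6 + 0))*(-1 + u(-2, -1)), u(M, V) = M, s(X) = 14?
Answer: 6908/7 ≈ 986.86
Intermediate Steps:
G = -36 (G = (0 + 2*(6 + 0))*(-1 - 2) = (0 + 2*6)*(-3) = (0 + 12)*(-3) = 12*(-3) = -36)
n(Z, w) = -46656/7 (n(Z, w) = (⅐)*(-36)³ = (⅐)*(-46656) = -46656/7)
7652 + n(s(5), -126) = 7652 - 46656/7 = 6908/7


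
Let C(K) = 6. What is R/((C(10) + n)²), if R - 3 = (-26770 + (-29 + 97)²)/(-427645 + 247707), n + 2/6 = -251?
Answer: 632205/12183961856 ≈ 5.1888e-5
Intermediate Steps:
n = -754/3 (n = -⅓ - 251 = -754/3 ≈ -251.33)
R = 280980/89969 (R = 3 + (-26770 + (-29 + 97)²)/(-427645 + 247707) = 3 + (-26770 + 68²)/(-179938) = 3 + (-26770 + 4624)*(-1/179938) = 3 - 22146*(-1/179938) = 3 + 11073/89969 = 280980/89969 ≈ 3.1231)
R/((C(10) + n)²) = 280980/(89969*((6 - 754/3)²)) = 280980/(89969*((-736/3)²)) = 280980/(89969*(541696/9)) = (280980/89969)*(9/541696) = 632205/12183961856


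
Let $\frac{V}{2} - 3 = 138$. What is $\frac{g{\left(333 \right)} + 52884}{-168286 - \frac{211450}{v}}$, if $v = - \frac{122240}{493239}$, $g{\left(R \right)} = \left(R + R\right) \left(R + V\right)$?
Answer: $\frac{5653282176}{8372410591} \approx 0.67523$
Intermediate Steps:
$V = 282$ ($V = 6 + 2 \cdot 138 = 6 + 276 = 282$)
$g{\left(R \right)} = 2 R \left(282 + R\right)$ ($g{\left(R \right)} = \left(R + R\right) \left(R + 282\right) = 2 R \left(282 + R\right)$)
$v = - \frac{122240}{493239}$ ($v = \left(-122240\right) \frac{1}{493239} = - \frac{122240}{493239} \approx -0.24783$)
$\frac{g{\left(333 \right)} + 52884}{-168286 - \frac{211450}{v}} = \frac{2 \cdot 333 \left(282 + 333\right) + 52884}{-168286 - \frac{211450}{- \frac{122240}{493239}}} = \frac{2 \cdot 333 \cdot 615 + 52884}{-168286 - - \frac{10429538655}{12224}} = \frac{409590 + 52884}{-168286 + \frac{10429538655}{12224}} = \frac{462474}{\frac{8372410591}{12224}} = 462474 \cdot \frac{12224}{8372410591} = \frac{5653282176}{8372410591}$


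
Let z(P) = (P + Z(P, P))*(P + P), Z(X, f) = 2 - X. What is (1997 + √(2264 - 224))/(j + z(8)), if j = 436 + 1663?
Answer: 1997/2131 + 2*√510/2131 ≈ 0.95831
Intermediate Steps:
j = 2099
z(P) = 4*P (z(P) = (P + (2 - P))*(P + P) = 2*(2*P) = 4*P)
(1997 + √(2264 - 224))/(j + z(8)) = (1997 + √(2264 - 224))/(2099 + 4*8) = (1997 + √2040)/(2099 + 32) = (1997 + 2*√510)/2131 = (1997 + 2*√510)*(1/2131) = 1997/2131 + 2*√510/2131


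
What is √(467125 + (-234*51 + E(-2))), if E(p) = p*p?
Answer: √455195 ≈ 674.68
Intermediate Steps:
E(p) = p²
√(467125 + (-234*51 + E(-2))) = √(467125 + (-234*51 + (-2)²)) = √(467125 + (-11934 + 4)) = √(467125 - 11930) = √455195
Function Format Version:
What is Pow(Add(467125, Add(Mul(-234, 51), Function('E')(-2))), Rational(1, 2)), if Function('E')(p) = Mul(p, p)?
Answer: Pow(455195, Rational(1, 2)) ≈ 674.68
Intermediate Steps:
Function('E')(p) = Pow(p, 2)
Pow(Add(467125, Add(Mul(-234, 51), Function('E')(-2))), Rational(1, 2)) = Pow(Add(467125, Add(Mul(-234, 51), Pow(-2, 2))), Rational(1, 2)) = Pow(Add(467125, Add(-11934, 4)), Rational(1, 2)) = Pow(Add(467125, -11930), Rational(1, 2)) = Pow(455195, Rational(1, 2))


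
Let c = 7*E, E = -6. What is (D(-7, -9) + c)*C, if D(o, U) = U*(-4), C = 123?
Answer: -738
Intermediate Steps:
c = -42 (c = 7*(-6) = -42)
D(o, U) = -4*U
(D(-7, -9) + c)*C = (-4*(-9) - 42)*123 = (36 - 42)*123 = -6*123 = -738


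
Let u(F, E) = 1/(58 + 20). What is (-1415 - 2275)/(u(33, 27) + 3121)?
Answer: -287820/243439 ≈ -1.1823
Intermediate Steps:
u(F, E) = 1/78
(-1415 - 2275)/(u(33, 27) + 3121) = (-1415 - 2275)/(1/78 + 3121) = -3690/243439/78 = -3690*78/243439 = -287820/243439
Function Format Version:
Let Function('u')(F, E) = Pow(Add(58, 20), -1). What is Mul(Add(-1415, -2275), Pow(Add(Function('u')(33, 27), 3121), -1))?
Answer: Rational(-287820, 243439) ≈ -1.1823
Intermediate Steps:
Function('u')(F, E) = Rational(1, 78) (Function('u')(F, E) = Pow(78, -1) = Rational(1, 78))
Mul(Add(-1415, -2275), Pow(Add(Function('u')(33, 27), 3121), -1)) = Mul(Add(-1415, -2275), Pow(Add(Rational(1, 78), 3121), -1)) = Mul(-3690, Pow(Rational(243439, 78), -1)) = Mul(-3690, Rational(78, 243439)) = Rational(-287820, 243439)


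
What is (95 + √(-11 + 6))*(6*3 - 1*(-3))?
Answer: 1995 + 21*I*√5 ≈ 1995.0 + 46.957*I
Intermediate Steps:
(95 + √(-11 + 6))*(6*3 - 1*(-3)) = (95 + √(-5))*(18 + 3) = (95 + I*√5)*21 = 1995 + 21*I*√5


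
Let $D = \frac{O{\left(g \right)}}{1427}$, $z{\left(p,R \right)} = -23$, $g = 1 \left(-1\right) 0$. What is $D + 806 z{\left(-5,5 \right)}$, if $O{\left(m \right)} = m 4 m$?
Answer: $-18538$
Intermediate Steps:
$g = 0$ ($g = \left(-1\right) 0 = 0$)
$O{\left(m \right)} = 4 m^{2}$ ($O{\left(m \right)} = 4 m m = 4 m^{2}$)
$D = 0$ ($D = \frac{4 \cdot 0^{2}}{1427} = 4 \cdot 0 \cdot \frac{1}{1427} = 0 \cdot \frac{1}{1427} = 0$)
$D + 806 z{\left(-5,5 \right)} = 0 + 806 \left(-23\right) = 0 - 18538 = -18538$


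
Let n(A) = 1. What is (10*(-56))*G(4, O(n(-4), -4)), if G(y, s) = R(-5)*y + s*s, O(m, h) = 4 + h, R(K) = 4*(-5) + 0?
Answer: 44800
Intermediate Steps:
R(K) = -20 (R(K) = -20 + 0 = -20)
G(y, s) = s**2 - 20*y (G(y, s) = -20*y + s*s = -20*y + s**2 = s**2 - 20*y)
(10*(-56))*G(4, O(n(-4), -4)) = (10*(-56))*((4 - 4)**2 - 20*4) = -560*(0**2 - 80) = -560*(0 - 80) = -560*(-80) = 44800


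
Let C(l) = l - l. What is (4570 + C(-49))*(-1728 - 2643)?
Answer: -19975470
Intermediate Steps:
C(l) = 0
(4570 + C(-49))*(-1728 - 2643) = (4570 + 0)*(-1728 - 2643) = 4570*(-4371) = -19975470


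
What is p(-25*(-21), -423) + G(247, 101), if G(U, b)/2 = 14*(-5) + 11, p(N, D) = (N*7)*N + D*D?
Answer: 2108186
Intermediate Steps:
p(N, D) = D² + 7*N² (p(N, D) = (7*N)*N + D² = 7*N² + D² = D² + 7*N²)
G(U, b) = -118 (G(U, b) = 2*(14*(-5) + 11) = 2*(-70 + 11) = 2*(-59) = -118)
p(-25*(-21), -423) + G(247, 101) = ((-423)² + 7*(-25*(-21))²) - 118 = (178929 + 7*525²) - 118 = (178929 + 7*275625) - 118 = (178929 + 1929375) - 118 = 2108304 - 118 = 2108186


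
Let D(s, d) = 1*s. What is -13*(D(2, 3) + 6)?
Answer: -104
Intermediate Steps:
D(s, d) = s
-13*(D(2, 3) + 6) = -13*(2 + 6) = -13*8 = -104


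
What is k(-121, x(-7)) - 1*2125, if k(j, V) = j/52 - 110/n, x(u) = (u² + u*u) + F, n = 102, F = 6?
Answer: -5644531/2652 ≈ -2128.4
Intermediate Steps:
x(u) = 6 + 2*u² (x(u) = (u² + u*u) + 6 = (u² + u²) + 6 = 2*u² + 6 = 6 + 2*u²)
k(j, V) = -55/51 + j/52 (k(j, V) = j/52 - 110/102 = j*(1/52) - 110*1/102 = j/52 - 55/51 = -55/51 + j/52)
k(-121, x(-7)) - 1*2125 = (-55/51 + (1/52)*(-121)) - 1*2125 = (-55/51 - 121/52) - 2125 = -9031/2652 - 2125 = -5644531/2652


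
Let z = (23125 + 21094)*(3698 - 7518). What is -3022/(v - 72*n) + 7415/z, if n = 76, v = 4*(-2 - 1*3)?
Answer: 25521259079/46384492868 ≈ 0.55021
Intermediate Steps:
v = -20 (v = 4*(-2 - 3) = 4*(-5) = -20)
z = -168916580 (z = 44219*(-3820) = -168916580)
-3022/(v - 72*n) + 7415/z = -3022/(-20 - 72*76) + 7415/(-168916580) = -3022/(-20 - 5472) + 7415*(-1/168916580) = -3022/(-5492) - 1483/33783316 = -3022*(-1/5492) - 1483/33783316 = 1511/2746 - 1483/33783316 = 25521259079/46384492868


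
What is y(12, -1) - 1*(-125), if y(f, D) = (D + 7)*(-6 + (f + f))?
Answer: 233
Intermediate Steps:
y(f, D) = (-6 + 2*f)*(7 + D) (y(f, D) = (7 + D)*(-6 + 2*f) = (-6 + 2*f)*(7 + D))
y(12, -1) - 1*(-125) = (-42 - 6*(-1) + 14*12 + 2*(-1)*12) - 1*(-125) = (-42 + 6 + 168 - 24) + 125 = 108 + 125 = 233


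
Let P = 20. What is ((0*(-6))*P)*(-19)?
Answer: 0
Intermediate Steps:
((0*(-6))*P)*(-19) = ((0*(-6))*20)*(-19) = (0*20)*(-19) = 0*(-19) = 0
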